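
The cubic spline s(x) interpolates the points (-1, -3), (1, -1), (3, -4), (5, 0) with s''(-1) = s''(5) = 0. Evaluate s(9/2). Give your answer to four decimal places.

Put m_i = s'' at the i-th knot. Here h = (2, 2, 2) and Δ = (1, -3/2, 2), so the interior equations h_(i-1)·m_(i-1) + 2(h_(i-1)+h_i)·m_i + h_i·m_(i+1) = 6(Δ_i − Δ_(i-1)) read
  2·m_0 + 8·m_1 + 2·m_2 = 6(Δ_1 - Δ_0) = -15
  2·m_1 + 8·m_2 + 2·m_3 = 6(Δ_2 - Δ_1) = 21
Natural end conditions: m_0 = m_3 = 0.
Forward elimination and back-substitution give m_0 = 0, m_1 = -27/10, m_2 = 33/10, m_3 = 0.
On [3, 5], s(x) = -4 - 1/5·(x - 3) + 33/20·(x - 3)² - 11/40·(x - 3)³.
With (x - 3) = 3/2: s(9/2) = -97/64.

-1.5156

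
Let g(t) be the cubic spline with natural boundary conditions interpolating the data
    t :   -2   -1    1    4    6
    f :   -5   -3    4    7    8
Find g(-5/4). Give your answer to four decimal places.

Let M_i = g''(x_i). Step sizes h_i = 1, 2, 3, 2; slopes of the chords Δ_i = (y_(i+1) - y_i)/h_i = 2, 7/2, 1, 1/2.
  1·M_0 + 6·M_1 + 2·M_2 = 6(Δ_1 - Δ_0) = 9
  2·M_1 + 10·M_2 + 3·M_3 = 6(Δ_2 - Δ_1) = -15
  3·M_2 + 10·M_3 + 2·M_4 = 6(Δ_3 - Δ_2) = -3
Natural end conditions: M_0 = M_4 = 0.
Solving: M_0 = 0, M_1 = 1101/506, M_2 = -513/253, M_3 = 78/253, M_4 = 0.
On [-2, -1], g(t) = -5 + 1657/1012·(t + 2) + 0·(t + 2)² + 367/1012·(t + 2)³.
With (t + 2) = 3/4: g(-5/4) = -234395/64768.

-3.6190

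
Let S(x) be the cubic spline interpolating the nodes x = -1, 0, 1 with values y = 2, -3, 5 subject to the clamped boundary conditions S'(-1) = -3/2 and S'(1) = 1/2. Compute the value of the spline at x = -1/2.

-1

Let M_i = S''(x_i). Step sizes h_i = 1, 1; slopes of the chords Δ_i = (y_(i+1) - y_i)/h_i = -5, 8.
  1·M_0 + 4·M_1 + 1·M_2 = 6(Δ_1 - Δ_0) = 78
Clamped end conditions give two more equations: 2h_0·M_0 + h_0·M_1 = 6(Δ_0 - S'(-1)) = -21 and h_1·M_1 + 2h_1·M_2 = 6(S'(1) - Δ_1) = -45.
Solving: M_0 = -29, M_1 = 37, M_2 = -41.
On [-1, 0], S(x) = 2 - 3/2·(x + 1) - 29/2·(x + 1)² + 11·(x + 1)³.
With (x + 1) = 1/2: S(-1/2) = -1.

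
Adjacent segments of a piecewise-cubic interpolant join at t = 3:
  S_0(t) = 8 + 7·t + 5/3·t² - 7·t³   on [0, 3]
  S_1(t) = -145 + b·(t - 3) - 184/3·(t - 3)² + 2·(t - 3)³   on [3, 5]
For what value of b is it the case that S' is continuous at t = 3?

-172

S_0'(t) = 7 + 10/3·t - 21·t², so S_0'(3) = -172. On the right, S_1'(3) = b, so b = -172.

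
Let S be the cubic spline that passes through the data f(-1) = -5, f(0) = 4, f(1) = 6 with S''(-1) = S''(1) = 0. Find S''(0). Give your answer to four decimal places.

Write σ_i for S''(x_i). With h_i = 1, 1 and divided differences Δ_i = 9, 2, the continuity of S' gives the tridiagonal system
  1·σ_0 + 4·σ_1 + 1·σ_2 = 6(Δ_1 - Δ_0) = -42
Natural end conditions: σ_0 = σ_2 = 0.
Solving the tridiagonal system: σ_0 = 0, σ_1 = -21/2, σ_2 = 0.

-10.5000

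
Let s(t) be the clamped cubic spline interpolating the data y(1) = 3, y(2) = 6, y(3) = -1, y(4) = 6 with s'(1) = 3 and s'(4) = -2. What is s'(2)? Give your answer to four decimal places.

-4.1333

Put M_i = s'' at the i-th knot. Here h = (1, 1, 1) and Δ = (3, -7, 7), so the interior equations h_(i-1)·M_(i-1) + 2(h_(i-1)+h_i)·M_i + h_i·M_(i+1) = 6(Δ_i − Δ_(i-1)) read
  1·M_0 + 4·M_1 + 1·M_2 = 6(Δ_1 - Δ_0) = -60
  1·M_1 + 4·M_2 + 1·M_3 = 6(Δ_2 - Δ_1) = 84
Clamped end conditions give two more equations: 2h_0·M_0 + h_0·M_1 = 6(Δ_0 - s'(1)) = 0 and h_2·M_2 + 2h_2·M_3 = 6(s'(4) - Δ_2) = -54.
Solving: M_0 = 214/15, M_1 = -428/15, M_2 = 598/15, M_3 = -704/15.
On [2, 3], s'(t) = b_1 + 2c_1·(t - 2) + 3d_1·(t - 2)² with b_1 = Δ_1 - h_1(2M_1 + M_2)/6 = -62/15, c_1 = M_1/2 = -214/15, d_1 = (M_2 - M_1)/(6h_1) = 57/5. So s'(2) = -62/15.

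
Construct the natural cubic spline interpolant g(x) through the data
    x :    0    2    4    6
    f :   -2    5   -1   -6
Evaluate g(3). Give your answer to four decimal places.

Put σ_i = g'' at the i-th knot. Here h = (2, 2, 2) and Δ = (7/2, -3, -5/2), so the interior equations h_(i-1)·σ_(i-1) + 2(h_(i-1)+h_i)·σ_i + h_i·σ_(i+1) = 6(Δ_i − Δ_(i-1)) read
  2·σ_0 + 8·σ_1 + 2·σ_2 = 6(Δ_1 - Δ_0) = -39
  2·σ_1 + 8·σ_2 + 2·σ_3 = 6(Δ_2 - Δ_1) = 3
Natural end conditions: σ_0 = σ_3 = 0.
Hence σ_0 = 0, σ_1 = -53/10, σ_2 = 17/10, σ_3 = 0.
On [2, 4], g(x) = 5 - 1/30·(x - 2) - 53/20·(x - 2)² + 7/12·(x - 2)³.
With (x - 2) = 1: g(3) = 29/10.

2.9000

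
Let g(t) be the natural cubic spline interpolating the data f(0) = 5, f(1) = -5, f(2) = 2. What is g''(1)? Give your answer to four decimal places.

25.5000

With M_i denoting the second derivative at x_i, h_i = 1, 1, and Δ_i = (y_(i+1) − y_i)/h_i = -10, 7:
  1·M_0 + 4·M_1 + 1·M_2 = 6(Δ_1 - Δ_0) = 102
Natural end conditions: M_0 = M_2 = 0.
Solving the tridiagonal system: M_0 = 0, M_1 = 51/2, M_2 = 0.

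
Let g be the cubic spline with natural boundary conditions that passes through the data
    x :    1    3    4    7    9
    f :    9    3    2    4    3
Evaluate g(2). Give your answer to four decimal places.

Write σ_i for g''(x_i). With h_i = 2, 1, 3, 2 and divided differences Δ_i = -3, -1, 2/3, -1/2, the continuity of g' gives the tridiagonal system
  2·σ_0 + 6·σ_1 + 1·σ_2 = 6(Δ_1 - Δ_0) = 12
  1·σ_1 + 8·σ_2 + 3·σ_3 = 6(Δ_2 - Δ_1) = 10
  3·σ_2 + 10·σ_3 + 2·σ_4 = 6(Δ_3 - Δ_2) = -7
Natural end conditions: σ_0 = σ_4 = 0.
Forward elimination and back-substitution give σ_0 = 0, σ_1 = 731/416, σ_2 = 303/208, σ_3 = -473/416, σ_4 = 0.
On [1, 3], g(x) = 9 - 4475/1248·(x - 1) + 0·(x - 1)² + 731/4992·(x - 1)³.
With (x - 1) = 1: g(2) = 9253/1664.

5.5607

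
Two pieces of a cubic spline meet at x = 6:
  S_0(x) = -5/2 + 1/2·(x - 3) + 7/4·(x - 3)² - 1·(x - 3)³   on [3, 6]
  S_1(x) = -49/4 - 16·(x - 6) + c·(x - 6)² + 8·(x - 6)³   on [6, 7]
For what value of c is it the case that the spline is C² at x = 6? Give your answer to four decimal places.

-7.2500

S_0''(x) = 7/2 - 6·(x - 3), so S_0''(6) = -29/2. On the right, S_1''(6) = 2c, so c = -29/4.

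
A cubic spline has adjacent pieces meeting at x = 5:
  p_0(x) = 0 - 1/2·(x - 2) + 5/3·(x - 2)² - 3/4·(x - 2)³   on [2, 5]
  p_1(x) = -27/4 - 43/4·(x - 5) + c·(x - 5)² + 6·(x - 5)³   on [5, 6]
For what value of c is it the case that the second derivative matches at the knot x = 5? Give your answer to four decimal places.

p_0''(x) = 10/3 - 9/2·(x - 2), so p_0''(5) = -61/6. On the right, p_1''(5) = 2c, so c = -61/12.

-5.0833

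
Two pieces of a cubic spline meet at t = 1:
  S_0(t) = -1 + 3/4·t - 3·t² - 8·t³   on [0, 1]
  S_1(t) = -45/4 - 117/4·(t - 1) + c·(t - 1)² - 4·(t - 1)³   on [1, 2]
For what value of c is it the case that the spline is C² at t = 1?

S_0''(t) = -6 - 48·t, so S_0''(1) = -54. On the right, S_1''(1) = 2c, so c = -27.

-27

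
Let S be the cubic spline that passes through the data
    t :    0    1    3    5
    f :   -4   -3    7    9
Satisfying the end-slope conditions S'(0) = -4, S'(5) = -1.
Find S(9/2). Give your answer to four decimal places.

9.3152

With M_i denoting the second derivative at x_i, h_i = 1, 2, 2, and Δ_i = (y_(i+1) − y_i)/h_i = 1, 5, 1:
  1·M_0 + 6·M_1 + 2·M_2 = 6(Δ_1 - Δ_0) = 24
  2·M_1 + 8·M_2 + 2·M_3 = 6(Δ_2 - Δ_1) = -24
Clamped end conditions give two more equations: 2h_0·M_0 + h_0·M_1 = 6(Δ_0 - S'(0)) = 30 and h_2·M_2 + 2h_2·M_3 = 6(S'(5) - Δ_2) = -12.
Forward elimination and back-substitution give M_0 = 312/23, M_1 = 66/23, M_2 = -78/23, M_3 = -30/23.
On [3, 5], S(t) = 7 + 85/23·(t - 3) - 39/23·(t - 3)² + 4/23·(t - 3)³.
With (t - 3) = 3/2: S(9/2) = 857/92.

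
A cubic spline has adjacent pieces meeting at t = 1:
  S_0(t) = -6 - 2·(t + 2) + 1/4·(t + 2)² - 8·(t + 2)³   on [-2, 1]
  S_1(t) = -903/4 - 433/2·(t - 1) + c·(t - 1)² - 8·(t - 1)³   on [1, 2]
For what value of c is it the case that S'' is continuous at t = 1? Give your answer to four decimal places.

S_0''(t) = 1/2 - 48·(t + 2), so S_0''(1) = -287/2. On the right, S_1''(1) = 2c, so c = -287/4.

-71.7500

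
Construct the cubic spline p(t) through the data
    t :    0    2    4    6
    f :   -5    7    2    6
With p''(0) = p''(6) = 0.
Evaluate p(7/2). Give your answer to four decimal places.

3.2938

Let σ_i = p''(x_i). Step sizes h_i = 2, 2, 2; slopes of the chords Δ_i = (y_(i+1) - y_i)/h_i = 6, -5/2, 2.
  2·σ_0 + 8·σ_1 + 2·σ_2 = 6(Δ_1 - Δ_0) = -51
  2·σ_1 + 8·σ_2 + 2·σ_3 = 6(Δ_2 - Δ_1) = 27
Natural end conditions: σ_0 = σ_3 = 0.
Hence σ_0 = 0, σ_1 = -77/10, σ_2 = 53/10, σ_3 = 0.
On [2, 4], p(t) = 7 + 13/15·(t - 2) - 77/20·(t - 2)² + 13/12·(t - 2)³.
With (t - 2) = 3/2: p(7/2) = 527/160.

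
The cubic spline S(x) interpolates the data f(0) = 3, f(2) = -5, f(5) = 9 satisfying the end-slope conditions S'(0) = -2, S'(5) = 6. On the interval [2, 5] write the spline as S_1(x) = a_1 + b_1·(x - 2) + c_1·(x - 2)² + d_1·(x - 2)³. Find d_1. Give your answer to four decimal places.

-0.5259

Let M_i = S''(x_i). Step sizes h_i = 2, 3; slopes of the chords Δ_i = (y_(i+1) - y_i)/h_i = -4, 14/3.
  2·M_0 + 10·M_1 + 3·M_2 = 6(Δ_1 - Δ_0) = 52
Clamped end conditions give two more equations: 2h_0·M_0 + h_0·M_1 = 6(Δ_0 - S'(0)) = -12 and h_1·M_1 + 2h_1·M_2 = 6(S'(5) - Δ_1) = 8.
Hence M_0 = -33/5, M_1 = 36/5, M_2 = -34/15.
On [2, 5], with S_1(x) = a_1 + b_1·(x - 2) + c_1·(x - 2)² + d_1·(x - 2)³: c_1 = M_1/2 = 18/5, d_1 = (M_2 - M_1)/(6h_1) = -71/135, b_1 = Δ_1 - h_1(2M_1 + M_2)/6 = -7/5.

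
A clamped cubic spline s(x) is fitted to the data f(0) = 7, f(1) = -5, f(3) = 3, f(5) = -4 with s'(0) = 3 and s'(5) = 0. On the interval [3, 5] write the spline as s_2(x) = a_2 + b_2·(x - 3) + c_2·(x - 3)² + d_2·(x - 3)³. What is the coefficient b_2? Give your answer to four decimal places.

Write m_i for s''(x_i). With h_i = 1, 2, 2 and divided differences Δ_i = -12, 4, -7/2, the continuity of s' gives the tridiagonal system
  1·m_0 + 6·m_1 + 2·m_2 = 6(Δ_1 - Δ_0) = 96
  2·m_1 + 8·m_2 + 2·m_3 = 6(Δ_2 - Δ_1) = -45
Clamped end conditions give two more equations: 2h_0·m_0 + h_0·m_1 = 6(Δ_0 - s'(0)) = -90 and h_2·m_2 + 2h_2·m_3 = 6(s'(5) - Δ_2) = 21.
Forward elimination and back-substitution give m_0 = -1401/23, m_1 = 732/23, m_2 = -783/46, m_3 = 633/46.
On [3, 5], with s_2(x) = a_2 + b_2·(x - 3) + c_2·(x - 3)² + d_2·(x - 3)³: c_2 = m_2/2 = -783/92, d_2 = (m_3 - m_2)/(6h_2) = 59/23, b_2 = Δ_2 - h_2(2m_2 + m_3)/6 = 75/23.

3.2609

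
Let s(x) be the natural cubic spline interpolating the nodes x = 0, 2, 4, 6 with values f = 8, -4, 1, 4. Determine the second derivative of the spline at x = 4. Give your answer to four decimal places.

With σ_i denoting the second derivative at x_i, h_i = 2, 2, 2, and Δ_i = (y_(i+1) − y_i)/h_i = -6, 5/2, 3/2:
  2·σ_0 + 8·σ_1 + 2·σ_2 = 6(Δ_1 - Δ_0) = 51
  2·σ_1 + 8·σ_2 + 2·σ_3 = 6(Δ_2 - Δ_1) = -6
Natural end conditions: σ_0 = σ_3 = 0.
Solving the tridiagonal system: σ_0 = 0, σ_1 = 7, σ_2 = -5/2, σ_3 = 0.

-2.5000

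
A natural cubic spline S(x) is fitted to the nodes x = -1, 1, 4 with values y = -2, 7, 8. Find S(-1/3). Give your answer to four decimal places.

1.4938

Let M_i = S''(x_i). Step sizes h_i = 2, 3; slopes of the chords Δ_i = (y_(i+1) - y_i)/h_i = 9/2, 1/3.
  2·M_0 + 10·M_1 + 3·M_2 = 6(Δ_1 - Δ_0) = -25
Natural end conditions: M_0 = M_2 = 0.
Solving: M_0 = 0, M_1 = -5/2, M_2 = 0.
On [-1, 1], S(x) = -2 + 16/3·(x + 1) + 0·(x + 1)² - 5/24·(x + 1)³.
With (x + 1) = 2/3: S(-1/3) = 121/81.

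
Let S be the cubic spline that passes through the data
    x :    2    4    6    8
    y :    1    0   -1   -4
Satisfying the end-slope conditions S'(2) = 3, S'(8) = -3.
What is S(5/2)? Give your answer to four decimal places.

With m_i denoting the second derivative at x_i, h_i = 2, 2, 2, and Δ_i = (y_(i+1) − y_i)/h_i = -1/2, -1/2, -3/2:
  2·m_0 + 8·m_1 + 2·m_2 = 6(Δ_1 - Δ_0) = 0
  2·m_1 + 8·m_2 + 2·m_3 = 6(Δ_2 - Δ_1) = -6
Clamped end conditions give two more equations: 2h_0·m_0 + h_0·m_1 = 6(Δ_0 - S'(2)) = -21 and h_2·m_2 + 2h_2·m_3 = 6(S'(8) - Δ_2) = -9.
Forward elimination and back-substitution give m_0 = -61/10, m_1 = 17/10, m_2 = -7/10, m_3 = -19/10.
On [2, 4], S(x) = 1 + 3·(x - 2) - 61/20·(x - 2)² + 13/20·(x - 2)³.
With (x - 2) = 1/2: S(5/2) = 291/160.

1.8188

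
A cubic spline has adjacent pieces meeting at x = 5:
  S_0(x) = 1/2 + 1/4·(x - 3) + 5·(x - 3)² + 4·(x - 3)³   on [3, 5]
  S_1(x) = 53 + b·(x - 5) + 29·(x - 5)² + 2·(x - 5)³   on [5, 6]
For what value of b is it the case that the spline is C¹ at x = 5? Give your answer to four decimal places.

68.2500

S_0'(x) = 1/4 + 10·(x - 3) + 12·(x - 3)², so S_0'(5) = 273/4. On the right, S_1'(5) = b, so b = 273/4.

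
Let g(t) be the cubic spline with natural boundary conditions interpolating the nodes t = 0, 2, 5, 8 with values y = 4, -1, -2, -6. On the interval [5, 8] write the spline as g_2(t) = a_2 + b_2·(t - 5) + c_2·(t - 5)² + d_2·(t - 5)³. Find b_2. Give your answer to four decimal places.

-0.4414

Let M_i = g''(x_i). Step sizes h_i = 2, 3, 3; slopes of the chords Δ_i = (y_(i+1) - y_i)/h_i = -5/2, -1/3, -4/3.
  2·M_0 + 10·M_1 + 3·M_2 = 6(Δ_1 - Δ_0) = 13
  3·M_1 + 12·M_2 + 3·M_3 = 6(Δ_2 - Δ_1) = -6
Natural end conditions: M_0 = M_3 = 0.
Forward elimination and back-substitution give M_0 = 0, M_1 = 58/37, M_2 = -33/37, M_3 = 0.
On [5, 8], with g_2(t) = a_2 + b_2·(t - 5) + c_2·(t - 5)² + d_2·(t - 5)³: c_2 = M_2/2 = -33/74, d_2 = (M_3 - M_2)/(6h_2) = 11/222, b_2 = Δ_2 - h_2(2M_2 + M_3)/6 = -49/111.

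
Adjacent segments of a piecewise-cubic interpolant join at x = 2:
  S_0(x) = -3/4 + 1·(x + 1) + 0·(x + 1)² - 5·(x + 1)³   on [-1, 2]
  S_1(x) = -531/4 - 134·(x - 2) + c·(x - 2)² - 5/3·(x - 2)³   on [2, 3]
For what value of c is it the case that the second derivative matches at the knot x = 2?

-45

S_0''(x) = 0 - 30·(x + 1), so S_0''(2) = -90. On the right, S_1''(2) = 2c, so c = -45.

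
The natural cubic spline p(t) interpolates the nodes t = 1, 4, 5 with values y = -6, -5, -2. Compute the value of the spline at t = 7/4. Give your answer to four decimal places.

Put σ_i = p'' at the i-th knot. Here h = (3, 1) and Δ = (1/3, 3), so the interior equations h_(i-1)·σ_(i-1) + 2(h_(i-1)+h_i)·σ_i + h_i·σ_(i+1) = 6(Δ_i − Δ_(i-1)) read
  3·σ_0 + 8·σ_1 + 1·σ_2 = 6(Δ_1 - Δ_0) = 16
Natural end conditions: σ_0 = σ_2 = 0.
Solving: σ_0 = 0, σ_1 = 2, σ_2 = 0.
On [1, 4], p(t) = -6 - 2/3·(t - 1) + 0·(t - 1)² + 1/9·(t - 1)³.
With (t - 1) = 3/4: p(7/4) = -413/64.

-6.4531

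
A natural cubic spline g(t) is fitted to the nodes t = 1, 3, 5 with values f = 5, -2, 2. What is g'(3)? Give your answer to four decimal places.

-0.7500

Let M_i = g''(x_i). Step sizes h_i = 2, 2; slopes of the chords Δ_i = (y_(i+1) - y_i)/h_i = -7/2, 2.
  2·M_0 + 8·M_1 + 2·M_2 = 6(Δ_1 - Δ_0) = 33
Natural end conditions: M_0 = M_2 = 0.
Solving: M_0 = 0, M_1 = 33/8, M_2 = 0.
On [3, 5], g'(t) = b_1 + 2c_1·(t - 3) + 3d_1·(t - 3)² with b_1 = Δ_1 - h_1(2M_1 + M_2)/6 = -3/4, c_1 = M_1/2 = 33/16, d_1 = (M_2 - M_1)/(6h_1) = -11/32. So g'(3) = -3/4.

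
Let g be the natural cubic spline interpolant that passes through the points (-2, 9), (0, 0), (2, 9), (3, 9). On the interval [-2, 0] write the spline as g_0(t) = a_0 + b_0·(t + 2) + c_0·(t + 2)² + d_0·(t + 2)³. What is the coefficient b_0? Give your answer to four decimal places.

Let M_i = g''(x_i). Step sizes h_i = 2, 2, 1; slopes of the chords Δ_i = (y_(i+1) - y_i)/h_i = -9/2, 9/2, 0.
  2·M_0 + 8·M_1 + 2·M_2 = 6(Δ_1 - Δ_0) = 54
  2·M_1 + 6·M_2 + 1·M_3 = 6(Δ_2 - Δ_1) = -27
Natural end conditions: M_0 = M_3 = 0.
Forward elimination and back-substitution give M_0 = 0, M_1 = 189/22, M_2 = -81/11, M_3 = 0.
On [-2, 0], with g_0(t) = a_0 + b_0·(t + 2) + c_0·(t + 2)² + d_0·(t + 2)³: c_0 = M_0/2 = 0, d_0 = (M_1 - M_0)/(6h_0) = 63/88, b_0 = Δ_0 - h_0(2M_0 + M_1)/6 = -81/11.

-7.3636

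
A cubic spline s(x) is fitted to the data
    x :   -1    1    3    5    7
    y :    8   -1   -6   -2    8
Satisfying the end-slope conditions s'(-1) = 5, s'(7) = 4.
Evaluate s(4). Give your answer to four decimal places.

-4.9955

Put σ_i = s'' at the i-th knot. Here h = (2, 2, 2, 2) and Δ = (-9/2, -5/2, 2, 5), so the interior equations h_(i-1)·σ_(i-1) + 2(h_(i-1)+h_i)·σ_i + h_i·σ_(i+1) = 6(Δ_i − Δ_(i-1)) read
  2·σ_0 + 8·σ_1 + 2·σ_2 = 6(Δ_1 - Δ_0) = 12
  2·σ_1 + 8·σ_2 + 2·σ_3 = 6(Δ_2 - Δ_1) = 27
  2·σ_2 + 8·σ_3 + 2·σ_4 = 6(Δ_3 - Δ_2) = 18
Clamped end conditions give two more equations: 2h_0·σ_0 + h_0·σ_1 = 6(Δ_0 - s'(-1)) = -57 and h_3·σ_3 + 2h_3·σ_4 = 6(s'(7) - Δ_3) = -6.
Forward elimination and back-substitution give σ_0 = -949/56, σ_1 = 151/28, σ_2 = 11/8, σ_3 = 73/28, σ_4 = -157/56.
On [3, 5], s(x) = -6 + 3/14·(x - 3) + 11/16·(x - 3)² + 23/224·(x - 3)³.
With (x - 3) = 1: s(4) = -1119/224.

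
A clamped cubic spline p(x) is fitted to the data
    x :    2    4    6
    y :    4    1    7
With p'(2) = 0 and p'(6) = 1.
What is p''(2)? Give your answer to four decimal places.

With m_i denoting the second derivative at x_i, h_i = 2, 2, and Δ_i = (y_(i+1) − y_i)/h_i = -3/2, 3:
  2·m_0 + 8·m_1 + 2·m_2 = 6(Δ_1 - Δ_0) = 27
Clamped end conditions give two more equations: 2h_0·m_0 + h_0·m_1 = 6(Δ_0 - p'(2)) = -9 and h_1·m_1 + 2h_1·m_2 = 6(p'(6) - Δ_1) = -12.
Hence m_0 = -43/8, m_1 = 25/4, m_2 = -49/8.

-5.3750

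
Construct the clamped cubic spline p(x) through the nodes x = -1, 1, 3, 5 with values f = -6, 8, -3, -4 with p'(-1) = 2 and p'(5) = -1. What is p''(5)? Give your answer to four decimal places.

Write σ_i for p''(x_i). With h_i = 2, 2, 2 and divided differences Δ_i = 7, -11/2, -1/2, the continuity of p' gives the tridiagonal system
  2·σ_0 + 8·σ_1 + 2·σ_2 = 6(Δ_1 - Δ_0) = -75
  2·σ_1 + 8·σ_2 + 2·σ_3 = 6(Δ_2 - Δ_1) = 30
Clamped end conditions give two more equations: 2h_0·σ_0 + h_0·σ_1 = 6(Δ_0 - p'(-1)) = 30 and h_2·σ_2 + 2h_2·σ_3 = 6(p'(5) - Δ_2) = -3.
Solving: σ_0 = 76/5, σ_1 = -77/5, σ_2 = 89/10, σ_3 = -26/5.

-5.2000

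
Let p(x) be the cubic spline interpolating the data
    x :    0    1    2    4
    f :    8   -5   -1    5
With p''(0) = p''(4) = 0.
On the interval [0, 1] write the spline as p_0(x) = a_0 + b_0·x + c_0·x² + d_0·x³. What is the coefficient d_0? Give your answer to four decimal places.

4.4783

With σ_i denoting the second derivative at x_i, h_i = 1, 1, 2, and Δ_i = (y_(i+1) − y_i)/h_i = -13, 4, 3:
  1·σ_0 + 4·σ_1 + 1·σ_2 = 6(Δ_1 - Δ_0) = 102
  1·σ_1 + 6·σ_2 + 2·σ_3 = 6(Δ_2 - Δ_1) = -6
Natural end conditions: σ_0 = σ_3 = 0.
Forward elimination and back-substitution give σ_0 = 0, σ_1 = 618/23, σ_2 = -126/23, σ_3 = 0.
On [0, 1], with p_0(x) = a_0 + b_0·x + c_0·x² + d_0·x³: c_0 = σ_0/2 = 0, d_0 = (σ_1 - σ_0)/(6h_0) = 103/23, b_0 = Δ_0 - h_0(2σ_0 + σ_1)/6 = -402/23.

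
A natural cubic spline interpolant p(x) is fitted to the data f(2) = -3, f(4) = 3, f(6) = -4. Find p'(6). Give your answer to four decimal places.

-5.1250

Let M_i = p''(x_i). Step sizes h_i = 2, 2; slopes of the chords Δ_i = (y_(i+1) - y_i)/h_i = 3, -7/2.
  2·M_0 + 8·M_1 + 2·M_2 = 6(Δ_1 - Δ_0) = -39
Natural end conditions: M_0 = M_2 = 0.
Solving the tridiagonal system: M_0 = 0, M_1 = -39/8, M_2 = 0.
On [4, 6], p'(x) = b_1 + 2c_1·(x - 4) + 3d_1·(x - 4)² with b_1 = Δ_1 - h_1(2M_1 + M_2)/6 = -1/4, c_1 = M_1/2 = -39/16, d_1 = (M_2 - M_1)/(6h_1) = 13/32. So p'(6) = -41/8.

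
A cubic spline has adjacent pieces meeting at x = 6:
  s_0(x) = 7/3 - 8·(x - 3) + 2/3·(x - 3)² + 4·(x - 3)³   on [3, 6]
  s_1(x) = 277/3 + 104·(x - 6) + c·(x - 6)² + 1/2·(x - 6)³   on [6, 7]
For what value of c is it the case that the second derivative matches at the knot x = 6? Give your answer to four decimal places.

36.6667

s_0''(x) = 4/3 + 24·(x - 3), so s_0''(6) = 220/3. On the right, s_1''(6) = 2c, so c = 110/3.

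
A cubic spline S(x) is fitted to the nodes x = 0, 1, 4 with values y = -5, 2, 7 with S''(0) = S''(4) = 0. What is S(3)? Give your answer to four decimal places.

Let σ_i = S''(x_i). Step sizes h_i = 1, 3; slopes of the chords Δ_i = (y_(i+1) - y_i)/h_i = 7, 5/3.
  1·σ_0 + 8·σ_1 + 3·σ_2 = 6(Δ_1 - Δ_0) = -32
Natural end conditions: σ_0 = σ_2 = 0.
Forward elimination and back-substitution give σ_0 = 0, σ_1 = -4, σ_2 = 0.
On [1, 4], S(x) = 2 + 17/3·(x - 1) - 2·(x - 1)² + 2/9·(x - 1)³.
With (x - 1) = 2: S(3) = 64/9.

7.1111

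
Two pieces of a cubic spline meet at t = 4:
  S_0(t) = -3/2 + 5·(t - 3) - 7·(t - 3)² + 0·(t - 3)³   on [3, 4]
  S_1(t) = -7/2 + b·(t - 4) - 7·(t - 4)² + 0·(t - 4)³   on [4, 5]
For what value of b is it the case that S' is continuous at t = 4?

S_0'(t) = 5 - 14·(t - 3) + 0·(t - 3)², so S_0'(4) = -9. On the right, S_1'(4) = b, so b = -9.

-9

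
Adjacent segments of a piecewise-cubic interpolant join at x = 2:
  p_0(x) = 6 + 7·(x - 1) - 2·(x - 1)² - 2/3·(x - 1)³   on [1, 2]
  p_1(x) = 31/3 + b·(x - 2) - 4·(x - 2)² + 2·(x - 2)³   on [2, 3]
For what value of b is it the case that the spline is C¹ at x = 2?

1

p_0'(x) = 7 - 4·(x - 1) - 2·(x - 1)², so p_0'(2) = 1. On the right, p_1'(2) = b, so b = 1.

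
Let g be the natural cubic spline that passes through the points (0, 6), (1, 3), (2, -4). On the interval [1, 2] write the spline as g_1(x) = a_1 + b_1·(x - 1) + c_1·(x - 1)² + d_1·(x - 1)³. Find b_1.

-5

Write M_i for g''(x_i). With h_i = 1, 1 and divided differences Δ_i = -3, -7, the continuity of g' gives the tridiagonal system
  1·M_0 + 4·M_1 + 1·M_2 = 6(Δ_1 - Δ_0) = -24
Natural end conditions: M_0 = M_2 = 0.
Forward elimination and back-substitution give M_0 = 0, M_1 = -6, M_2 = 0.
On [1, 2], with g_1(x) = a_1 + b_1·(x - 1) + c_1·(x - 1)² + d_1·(x - 1)³: c_1 = M_1/2 = -3, d_1 = (M_2 - M_1)/(6h_1) = 1, b_1 = Δ_1 - h_1(2M_1 + M_2)/6 = -5.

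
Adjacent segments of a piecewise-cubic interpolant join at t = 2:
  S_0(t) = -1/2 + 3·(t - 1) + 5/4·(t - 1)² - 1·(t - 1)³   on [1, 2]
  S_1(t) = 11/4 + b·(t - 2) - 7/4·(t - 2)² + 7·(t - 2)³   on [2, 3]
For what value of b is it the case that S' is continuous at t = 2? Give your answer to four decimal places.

S_0'(t) = 3 + 5/2·(t - 1) - 3·(t - 1)², so S_0'(2) = 5/2. On the right, S_1'(2) = b, so b = 5/2.

2.5000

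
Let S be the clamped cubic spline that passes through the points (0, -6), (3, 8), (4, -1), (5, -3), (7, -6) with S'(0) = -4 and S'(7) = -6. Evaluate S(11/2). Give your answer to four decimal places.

Write σ_i for S''(x_i). With h_i = 3, 1, 1, 2 and divided differences Δ_i = 14/3, -9, -2, -3/2, the continuity of S' gives the tridiagonal system
  3·σ_0 + 8·σ_1 + 1·σ_2 = 6(Δ_1 - Δ_0) = -82
  1·σ_1 + 4·σ_2 + 1·σ_3 = 6(Δ_2 - Δ_1) = 42
  1·σ_2 + 6·σ_3 + 2·σ_4 = 6(Δ_3 - Δ_2) = 3
Clamped end conditions give two more equations: 2h_0·σ_0 + h_0·σ_1 = 6(Δ_0 - S'(0)) = 52 and h_3·σ_3 + 2h_3·σ_4 = 6(S'(7) - Δ_3) = -27.
Forward elimination and back-substitution give σ_0 = 8599/474, σ_1 = -1497/79, σ_2 = 2397/158, σ_3 = 21/79, σ_4 = -2175/316.
On [5, 7], S(x) = -3 + 195/316·(x - 5) + 21/158·(x - 5)² - 753/1264·(x - 5)³.
With (x - 5) = 1/2: S(11/2) = -27633/10112.

-2.7327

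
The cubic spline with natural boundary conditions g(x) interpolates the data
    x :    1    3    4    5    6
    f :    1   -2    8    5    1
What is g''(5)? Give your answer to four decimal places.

With σ_i denoting the second derivative at x_i, h_i = 2, 1, 1, 1, and Δ_i = (y_(i+1) − y_i)/h_i = -3/2, 10, -3, -4:
  2·σ_0 + 6·σ_1 + 1·σ_2 = 6(Δ_1 - Δ_0) = 69
  1·σ_1 + 4·σ_2 + 1·σ_3 = 6(Δ_2 - Δ_1) = -78
  1·σ_2 + 4·σ_3 + 1·σ_4 = 6(Δ_3 - Δ_2) = -6
Natural end conditions: σ_0 = σ_4 = 0.
Solving: σ_0 = 0, σ_1 = 1341/86, σ_2 = -1056/43, σ_3 = 399/86, σ_4 = 0.

4.6395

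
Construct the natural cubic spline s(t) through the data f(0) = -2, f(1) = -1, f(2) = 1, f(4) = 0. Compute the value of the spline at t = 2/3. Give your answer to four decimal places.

-1.4702

Put m_i = s'' at the i-th knot. Here h = (1, 1, 2) and Δ = (1, 2, -1/2), so the interior equations h_(i-1)·m_(i-1) + 2(h_(i-1)+h_i)·m_i + h_i·m_(i+1) = 6(Δ_i − Δ_(i-1)) read
  1·m_0 + 4·m_1 + 1·m_2 = 6(Δ_1 - Δ_0) = 6
  1·m_1 + 6·m_2 + 2·m_3 = 6(Δ_2 - Δ_1) = -15
Natural end conditions: m_0 = m_3 = 0.
Hence m_0 = 0, m_1 = 51/23, m_2 = -66/23, m_3 = 0.
On [0, 1], s(t) = -2 + 29/46·t + 0·t² + 17/46·t³.
With t = 2/3: s(2/3) = -913/621.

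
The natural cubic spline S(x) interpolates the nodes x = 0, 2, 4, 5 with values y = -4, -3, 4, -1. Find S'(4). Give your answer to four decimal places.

Put σ_i = S'' at the i-th knot. Here h = (2, 2, 1) and Δ = (1/2, 7/2, -5), so the interior equations h_(i-1)·σ_(i-1) + 2(h_(i-1)+h_i)·σ_i + h_i·σ_(i+1) = 6(Δ_i − Δ_(i-1)) read
  2·σ_0 + 8·σ_1 + 2·σ_2 = 6(Δ_1 - Δ_0) = 18
  2·σ_1 + 6·σ_2 + 1·σ_3 = 6(Δ_2 - Δ_1) = -51
Natural end conditions: σ_0 = σ_3 = 0.
Solving the tridiagonal system: σ_0 = 0, σ_1 = 105/22, σ_2 = -111/11, σ_3 = 0.
On [4, 5], S'(x) = b_2 + 2c_2·(x - 4) + 3d_2·(x - 4)² with b_2 = Δ_2 - h_2(2σ_2 + σ_3)/6 = -18/11, c_2 = σ_2/2 = -111/22, d_2 = (σ_3 - σ_2)/(6h_2) = 37/22. So S'(4) = -18/11.

-1.6364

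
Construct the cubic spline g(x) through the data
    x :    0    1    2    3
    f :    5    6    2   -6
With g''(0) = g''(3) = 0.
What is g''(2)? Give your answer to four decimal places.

Put m_i = g'' at the i-th knot. Here h = (1, 1, 1) and Δ = (1, -4, -8), so the interior equations h_(i-1)·m_(i-1) + 2(h_(i-1)+h_i)·m_i + h_i·m_(i+1) = 6(Δ_i − Δ_(i-1)) read
  1·m_0 + 4·m_1 + 1·m_2 = 6(Δ_1 - Δ_0) = -30
  1·m_1 + 4·m_2 + 1·m_3 = 6(Δ_2 - Δ_1) = -24
Natural end conditions: m_0 = m_3 = 0.
Hence m_0 = 0, m_1 = -32/5, m_2 = -22/5, m_3 = 0.

-4.4000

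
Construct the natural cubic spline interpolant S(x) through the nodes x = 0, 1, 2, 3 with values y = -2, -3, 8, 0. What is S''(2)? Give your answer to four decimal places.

Let m_i = S''(x_i). Step sizes h_i = 1, 1, 1; slopes of the chords Δ_i = (y_(i+1) - y_i)/h_i = -1, 11, -8.
  1·m_0 + 4·m_1 + 1·m_2 = 6(Δ_1 - Δ_0) = 72
  1·m_1 + 4·m_2 + 1·m_3 = 6(Δ_2 - Δ_1) = -114
Natural end conditions: m_0 = m_3 = 0.
Solving the tridiagonal system: m_0 = 0, m_1 = 134/5, m_2 = -176/5, m_3 = 0.

-35.2000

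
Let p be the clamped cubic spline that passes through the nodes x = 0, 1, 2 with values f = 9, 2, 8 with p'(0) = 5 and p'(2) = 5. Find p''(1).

Put m_i = p'' at the i-th knot. Here h = (1, 1) and Δ = (-7, 6), so the interior equations h_(i-1)·m_(i-1) + 2(h_(i-1)+h_i)·m_i + h_i·m_(i+1) = 6(Δ_i − Δ_(i-1)) read
  1·m_0 + 4·m_1 + 1·m_2 = 6(Δ_1 - Δ_0) = 78
Clamped end conditions give two more equations: 2h_0·m_0 + h_0·m_1 = 6(Δ_0 - p'(0)) = -72 and h_1·m_1 + 2h_1·m_2 = 6(p'(2) - Δ_1) = -6.
Solving the tridiagonal system: m_0 = -111/2, m_1 = 39, m_2 = -45/2.

39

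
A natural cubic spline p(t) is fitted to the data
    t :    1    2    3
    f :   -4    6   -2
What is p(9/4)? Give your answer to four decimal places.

5.4766

Put σ_i = p'' at the i-th knot. Here h = (1, 1) and Δ = (10, -8), so the interior equations h_(i-1)·σ_(i-1) + 2(h_(i-1)+h_i)·σ_i + h_i·σ_(i+1) = 6(Δ_i − Δ_(i-1)) read
  1·σ_0 + 4·σ_1 + 1·σ_2 = 6(Δ_1 - Δ_0) = -108
Natural end conditions: σ_0 = σ_2 = 0.
Solving the tridiagonal system: σ_0 = 0, σ_1 = -27, σ_2 = 0.
On [2, 3], p(t) = 6 + 1·(t - 2) - 27/2·(t - 2)² + 9/2·(t - 2)³.
With (t - 2) = 1/4: p(9/4) = 701/128.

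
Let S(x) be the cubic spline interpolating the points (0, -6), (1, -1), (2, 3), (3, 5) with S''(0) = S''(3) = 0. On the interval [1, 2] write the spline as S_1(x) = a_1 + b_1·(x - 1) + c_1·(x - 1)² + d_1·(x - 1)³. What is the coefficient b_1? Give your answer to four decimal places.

Let M_i = S''(x_i). Step sizes h_i = 1, 1, 1; slopes of the chords Δ_i = (y_(i+1) - y_i)/h_i = 5, 4, 2.
  1·M_0 + 4·M_1 + 1·M_2 = 6(Δ_1 - Δ_0) = -6
  1·M_1 + 4·M_2 + 1·M_3 = 6(Δ_2 - Δ_1) = -12
Natural end conditions: M_0 = M_3 = 0.
Solving the tridiagonal system: M_0 = 0, M_1 = -4/5, M_2 = -14/5, M_3 = 0.
On [1, 2], with S_1(x) = a_1 + b_1·(x - 1) + c_1·(x - 1)² + d_1·(x - 1)³: c_1 = M_1/2 = -2/5, d_1 = (M_2 - M_1)/(6h_1) = -1/3, b_1 = Δ_1 - h_1(2M_1 + M_2)/6 = 71/15.

4.7333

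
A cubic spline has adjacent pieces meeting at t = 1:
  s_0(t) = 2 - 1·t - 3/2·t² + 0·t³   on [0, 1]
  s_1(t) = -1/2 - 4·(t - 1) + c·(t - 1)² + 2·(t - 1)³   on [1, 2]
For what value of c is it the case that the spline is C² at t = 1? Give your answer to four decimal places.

s_0''(t) = -3 + 0·t, so s_0''(1) = -3. On the right, s_1''(1) = 2c, so c = -3/2.

-1.5000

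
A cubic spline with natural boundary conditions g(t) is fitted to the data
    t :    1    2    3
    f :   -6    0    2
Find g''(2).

-6

With M_i denoting the second derivative at x_i, h_i = 1, 1, and Δ_i = (y_(i+1) − y_i)/h_i = 6, 2:
  1·M_0 + 4·M_1 + 1·M_2 = 6(Δ_1 - Δ_0) = -24
Natural end conditions: M_0 = M_2 = 0.
Solving: M_0 = 0, M_1 = -6, M_2 = 0.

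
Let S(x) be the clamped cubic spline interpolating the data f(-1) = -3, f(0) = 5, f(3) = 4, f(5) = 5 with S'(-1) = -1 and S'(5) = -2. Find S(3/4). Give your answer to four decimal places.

Put M_i = S'' at the i-th knot. Here h = (1, 3, 2) and Δ = (8, -1/3, 1/2), so the interior equations h_(i-1)·M_(i-1) + 2(h_(i-1)+h_i)·M_i + h_i·M_(i+1) = 6(Δ_i − Δ_(i-1)) read
  1·M_0 + 8·M_1 + 3·M_2 = 6(Δ_1 - Δ_0) = -50
  3·M_1 + 10·M_2 + 2·M_3 = 6(Δ_2 - Δ_1) = 5
Clamped end conditions give two more equations: 2h_0·M_0 + h_0·M_1 = 6(Δ_0 - S'(-1)) = 54 and h_2·M_2 + 2h_2·M_3 = 6(S'(5) - Δ_2) = -15.
Solving: M_0 = 2593/78, M_1 = -487/39, M_2 = 433/78, M_3 = -509/78.
On [0, 3], S(x) = 5 + 1463/156·x - 487/78·x² + 469/468·x³.
With x = 3/4: S(3/4) = 29767/3328.

8.9444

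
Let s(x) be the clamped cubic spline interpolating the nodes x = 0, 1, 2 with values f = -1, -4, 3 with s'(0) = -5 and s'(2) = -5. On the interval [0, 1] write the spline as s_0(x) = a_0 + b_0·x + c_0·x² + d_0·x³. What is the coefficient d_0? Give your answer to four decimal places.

6.5000

Write σ_i for s''(x_i). With h_i = 1, 1 and divided differences Δ_i = -3, 7, the continuity of s' gives the tridiagonal system
  1·σ_0 + 4·σ_1 + 1·σ_2 = 6(Δ_1 - Δ_0) = 60
Clamped end conditions give two more equations: 2h_0·σ_0 + h_0·σ_1 = 6(Δ_0 - s'(0)) = 12 and h_1·σ_1 + 2h_1·σ_2 = 6(s'(2) - Δ_1) = -72.
Forward elimination and back-substitution give σ_0 = -9, σ_1 = 30, σ_2 = -51.
On [0, 1], with s_0(x) = a_0 + b_0·x + c_0·x² + d_0·x³: c_0 = σ_0/2 = -9/2, d_0 = (σ_1 - σ_0)/(6h_0) = 13/2, b_0 = Δ_0 - h_0(2σ_0 + σ_1)/6 = -5.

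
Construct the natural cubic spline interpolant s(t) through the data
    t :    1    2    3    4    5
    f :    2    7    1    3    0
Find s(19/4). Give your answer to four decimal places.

Let M_i = s''(x_i). Step sizes h_i = 1, 1, 1, 1; slopes of the chords Δ_i = (y_(i+1) - y_i)/h_i = 5, -6, 2, -3.
  1·M_0 + 4·M_1 + 1·M_2 = 6(Δ_1 - Δ_0) = -66
  1·M_1 + 4·M_2 + 1·M_3 = 6(Δ_2 - Δ_1) = 48
  1·M_2 + 4·M_3 + 1·M_4 = 6(Δ_3 - Δ_2) = -30
Natural end conditions: M_0 = M_4 = 0.
Forward elimination and back-substitution give M_0 = 0, M_1 = -303/14, M_2 = 144/7, M_3 = -177/14, M_4 = 0.
On [4, 5], s(t) = 3 + 17/14·(t - 4) - 177/28·(t - 4)² + 59/28·(t - 4)³.
With (t - 4) = 3/4: s(19/4) = 2229/1792.

1.2439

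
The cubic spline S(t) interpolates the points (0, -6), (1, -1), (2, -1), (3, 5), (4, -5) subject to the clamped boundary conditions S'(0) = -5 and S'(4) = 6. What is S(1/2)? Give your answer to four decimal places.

Put m_i = S'' at the i-th knot. Here h = (1, 1, 1, 1) and Δ = (5, 0, 6, -10), so the interior equations h_(i-1)·m_(i-1) + 2(h_(i-1)+h_i)·m_i + h_i·m_(i+1) = 6(Δ_i − Δ_(i-1)) read
  1·m_0 + 4·m_1 + 1·m_2 = 6(Δ_1 - Δ_0) = -30
  1·m_1 + 4·m_2 + 1·m_3 = 6(Δ_2 - Δ_1) = 36
  1·m_2 + 4·m_3 + 1·m_4 = 6(Δ_3 - Δ_2) = -96
Clamped end conditions give two more equations: 2h_0·m_0 + h_0·m_1 = 6(Δ_0 - S'(0)) = 60 and h_3·m_3 + 2h_3·m_4 = 6(S'(4) - Δ_3) = 96.
Solving the tridiagonal system: m_0 = 85/2, m_1 = -25, m_2 = 55/2, m_3 = -49, m_4 = 145/2.
On [0, 1], S(t) = -6 - 5·t + 85/4·t² - 45/4·t³.
With t = 1/2: S(1/2) = -147/32.

-4.5938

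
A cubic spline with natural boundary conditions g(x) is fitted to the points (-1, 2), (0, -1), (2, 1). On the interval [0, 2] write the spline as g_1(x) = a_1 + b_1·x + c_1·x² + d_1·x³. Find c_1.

Put σ_i = g'' at the i-th knot. Here h = (1, 2) and Δ = (-3, 1), so the interior equations h_(i-1)·σ_(i-1) + 2(h_(i-1)+h_i)·σ_i + h_i·σ_(i+1) = 6(Δ_i − Δ_(i-1)) read
  1·σ_0 + 6·σ_1 + 2·σ_2 = 6(Δ_1 - Δ_0) = 24
Natural end conditions: σ_0 = σ_2 = 0.
Hence σ_0 = 0, σ_1 = 4, σ_2 = 0.
On [0, 2], with g_1(x) = a_1 + b_1·x + c_1·x² + d_1·x³: c_1 = σ_1/2 = 2, d_1 = (σ_2 - σ_1)/(6h_1) = -1/3, b_1 = Δ_1 - h_1(2σ_1 + σ_2)/6 = -5/3.

2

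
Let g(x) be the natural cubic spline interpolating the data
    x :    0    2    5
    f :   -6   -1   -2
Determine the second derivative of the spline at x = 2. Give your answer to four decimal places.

-1.7000

Let M_i = g''(x_i). Step sizes h_i = 2, 3; slopes of the chords Δ_i = (y_(i+1) - y_i)/h_i = 5/2, -1/3.
  2·M_0 + 10·M_1 + 3·M_2 = 6(Δ_1 - Δ_0) = -17
Natural end conditions: M_0 = M_2 = 0.
Solving the tridiagonal system: M_0 = 0, M_1 = -17/10, M_2 = 0.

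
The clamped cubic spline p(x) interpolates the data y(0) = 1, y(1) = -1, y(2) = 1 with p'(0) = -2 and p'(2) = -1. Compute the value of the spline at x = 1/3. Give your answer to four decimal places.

0.1296

With M_i denoting the second derivative at x_i, h_i = 1, 1, and Δ_i = (y_(i+1) − y_i)/h_i = -2, 2:
  1·M_0 + 4·M_1 + 1·M_2 = 6(Δ_1 - Δ_0) = 24
Clamped end conditions give two more equations: 2h_0·M_0 + h_0·M_1 = 6(Δ_0 - p'(0)) = 0 and h_1·M_1 + 2h_1·M_2 = 6(p'(2) - Δ_1) = -18.
Hence M_0 = -11/2, M_1 = 11, M_2 = -29/2.
On [0, 1], p(x) = 1 - 2·x - 11/4·x² + 11/4·x³.
With x = 1/3: p(1/3) = 7/54.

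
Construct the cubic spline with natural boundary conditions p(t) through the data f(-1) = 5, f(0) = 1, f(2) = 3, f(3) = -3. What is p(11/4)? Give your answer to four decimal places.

-1.1191

With M_i denoting the second derivative at x_i, h_i = 1, 2, 1, and Δ_i = (y_(i+1) − y_i)/h_i = -4, 1, -6:
  1·M_0 + 6·M_1 + 2·M_2 = 6(Δ_1 - Δ_0) = 30
  2·M_1 + 6·M_2 + 1·M_3 = 6(Δ_2 - Δ_1) = -42
Natural end conditions: M_0 = M_3 = 0.
Solving the tridiagonal system: M_0 = 0, M_1 = 33/4, M_2 = -39/4, M_3 = 0.
On [2, 3], p(t) = 3 - 11/4·(t - 2) - 39/8·(t - 2)² + 13/8·(t - 2)³.
With (t - 2) = 3/4: p(11/4) = -573/512.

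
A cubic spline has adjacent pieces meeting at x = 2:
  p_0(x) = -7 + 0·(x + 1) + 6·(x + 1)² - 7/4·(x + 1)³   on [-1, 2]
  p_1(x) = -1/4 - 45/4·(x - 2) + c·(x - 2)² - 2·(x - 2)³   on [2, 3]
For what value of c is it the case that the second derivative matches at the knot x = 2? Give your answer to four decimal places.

p_0''(x) = 12 - 21/2·(x + 1), so p_0''(2) = -39/2. On the right, p_1''(2) = 2c, so c = -39/4.

-9.7500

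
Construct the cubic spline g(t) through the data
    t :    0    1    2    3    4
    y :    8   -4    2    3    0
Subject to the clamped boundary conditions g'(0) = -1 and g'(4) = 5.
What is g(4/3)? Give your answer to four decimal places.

-3.9630

With m_i denoting the second derivative at x_i, h_i = 1, 1, 1, 1, and Δ_i = (y_(i+1) − y_i)/h_i = -12, 6, 1, -3:
  1·m_0 + 4·m_1 + 1·m_2 = 6(Δ_1 - Δ_0) = 108
  1·m_1 + 4·m_2 + 1·m_3 = 6(Δ_2 - Δ_1) = -30
  1·m_2 + 4·m_3 + 1·m_4 = 6(Δ_3 - Δ_2) = -24
Clamped end conditions give two more equations: 2h_0·m_0 + h_0·m_1 = 6(Δ_0 - g'(0)) = -66 and h_3·m_3 + 2h_3·m_4 = 6(g'(4) - Δ_3) = 48.
Hence m_0 = -111/2, m_1 = 45, m_2 = -33/2, m_3 = -9, m_4 = 57/2.
On [1, 2], g(t) = -4 - 25/4·(t - 1) + 45/2·(t - 1)² - 41/4·(t - 1)³.
With (t - 1) = 1/3: g(4/3) = -107/27.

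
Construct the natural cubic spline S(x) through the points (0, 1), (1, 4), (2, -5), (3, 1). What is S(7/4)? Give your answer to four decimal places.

Let M_i = S''(x_i). Step sizes h_i = 1, 1, 1; slopes of the chords Δ_i = (y_(i+1) - y_i)/h_i = 3, -9, 6.
  1·M_0 + 4·M_1 + 1·M_2 = 6(Δ_1 - Δ_0) = -72
  1·M_1 + 4·M_2 + 1·M_3 = 6(Δ_2 - Δ_1) = 90
Natural end conditions: M_0 = M_3 = 0.
Hence M_0 = 0, M_1 = -126/5, M_2 = 144/5, M_3 = 0.
On [1, 2], S(x) = 4 - 27/5·(x - 1) - 63/5·(x - 1)² + 9·(x - 1)³.
With (x - 1) = 3/4: S(7/4) = -1069/320.

-3.3406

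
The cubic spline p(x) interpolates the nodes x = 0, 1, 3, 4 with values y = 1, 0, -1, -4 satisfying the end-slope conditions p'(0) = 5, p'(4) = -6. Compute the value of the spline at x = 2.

Write m_i for p''(x_i). With h_i = 1, 2, 1 and divided differences Δ_i = -1, -1/2, -3, the continuity of p' gives the tridiagonal system
  1·m_0 + 6·m_1 + 2·m_2 = 6(Δ_1 - Δ_0) = 3
  2·m_1 + 6·m_2 + 1·m_3 = 6(Δ_2 - Δ_1) = -15
Clamped end conditions give two more equations: 2h_0·m_0 + h_0·m_1 = 6(Δ_0 - p'(0)) = -36 and h_2·m_2 + 2h_2·m_3 = 6(p'(4) - Δ_2) = -18.
Forward elimination and back-substitution give m_0 = -143/7, m_1 = 34/7, m_2 = -20/7, m_3 = -53/7.
On [1, 3], p(x) = 0 - 39/14·(x - 1) + 17/7·(x - 1)² - 9/14·(x - 1)³.
With (x - 1) = 1: p(2) = -1.

-1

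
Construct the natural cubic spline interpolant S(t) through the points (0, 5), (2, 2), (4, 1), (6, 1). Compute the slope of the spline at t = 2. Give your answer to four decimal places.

With M_i denoting the second derivative at x_i, h_i = 2, 2, 2, and Δ_i = (y_(i+1) − y_i)/h_i = -3/2, -1/2, 0:
  2·M_0 + 8·M_1 + 2·M_2 = 6(Δ_1 - Δ_0) = 6
  2·M_1 + 8·M_2 + 2·M_3 = 6(Δ_2 - Δ_1) = 3
Natural end conditions: M_0 = M_3 = 0.
Forward elimination and back-substitution give M_0 = 0, M_1 = 7/10, M_2 = 1/5, M_3 = 0.
On [2, 4], S'(t) = b_1 + 2c_1·(t - 2) + 3d_1·(t - 2)² with b_1 = Δ_1 - h_1(2M_1 + M_2)/6 = -31/30, c_1 = M_1/2 = 7/20, d_1 = (M_2 - M_1)/(6h_1) = -1/24. So S'(2) = -31/30.

-1.0333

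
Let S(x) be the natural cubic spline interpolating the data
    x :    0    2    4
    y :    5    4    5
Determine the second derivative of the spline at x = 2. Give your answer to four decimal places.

Put M_i = S'' at the i-th knot. Here h = (2, 2) and Δ = (-1/2, 1/2), so the interior equations h_(i-1)·M_(i-1) + 2(h_(i-1)+h_i)·M_i + h_i·M_(i+1) = 6(Δ_i − Δ_(i-1)) read
  2·M_0 + 8·M_1 + 2·M_2 = 6(Δ_1 - Δ_0) = 6
Natural end conditions: M_0 = M_2 = 0.
Solving: M_0 = 0, M_1 = 3/4, M_2 = 0.

0.7500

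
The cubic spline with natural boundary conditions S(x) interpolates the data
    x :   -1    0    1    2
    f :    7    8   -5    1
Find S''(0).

-30

With M_i denoting the second derivative at x_i, h_i = 1, 1, 1, and Δ_i = (y_(i+1) − y_i)/h_i = 1, -13, 6:
  1·M_0 + 4·M_1 + 1·M_2 = 6(Δ_1 - Δ_0) = -84
  1·M_1 + 4·M_2 + 1·M_3 = 6(Δ_2 - Δ_1) = 114
Natural end conditions: M_0 = M_3 = 0.
Hence M_0 = 0, M_1 = -30, M_2 = 36, M_3 = 0.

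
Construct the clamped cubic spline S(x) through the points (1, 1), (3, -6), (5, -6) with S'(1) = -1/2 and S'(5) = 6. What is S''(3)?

Let m_i = S''(x_i). Step sizes h_i = 2, 2; slopes of the chords Δ_i = (y_(i+1) - y_i)/h_i = -7/2, 0.
  2·m_0 + 8·m_1 + 2·m_2 = 6(Δ_1 - Δ_0) = 21
Clamped end conditions give two more equations: 2h_0·m_0 + h_0·m_1 = 6(Δ_0 - S'(1)) = -18 and h_1·m_1 + 2h_1·m_2 = 6(S'(5) - Δ_1) = 36.
Solving: m_0 = -11/2, m_1 = 2, m_2 = 8.

2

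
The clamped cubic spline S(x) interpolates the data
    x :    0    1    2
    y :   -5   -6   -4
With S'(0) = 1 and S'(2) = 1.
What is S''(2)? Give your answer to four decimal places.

-7.5000

Put M_i = S'' at the i-th knot. Here h = (1, 1) and Δ = (-1, 2), so the interior equations h_(i-1)·M_(i-1) + 2(h_(i-1)+h_i)·M_i + h_i·M_(i+1) = 6(Δ_i − Δ_(i-1)) read
  1·M_0 + 4·M_1 + 1·M_2 = 6(Δ_1 - Δ_0) = 18
Clamped end conditions give two more equations: 2h_0·M_0 + h_0·M_1 = 6(Δ_0 - S'(0)) = -12 and h_1·M_1 + 2h_1·M_2 = 6(S'(2) - Δ_1) = -6.
Hence M_0 = -21/2, M_1 = 9, M_2 = -15/2.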